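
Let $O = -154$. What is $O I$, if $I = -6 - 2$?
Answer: $1232$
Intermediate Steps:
$I = -8$
$O I = \left(-154\right) \left(-8\right) = 1232$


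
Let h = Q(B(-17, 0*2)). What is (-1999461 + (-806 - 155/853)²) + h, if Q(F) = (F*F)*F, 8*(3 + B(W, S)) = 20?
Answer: -7855454038169/5820872 ≈ -1.3495e+6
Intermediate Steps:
B(W, S) = -½ (B(W, S) = -3 + (⅛)*20 = -3 + 5/2 = -½)
Q(F) = F³ (Q(F) = F²*F = F³)
h = -⅛ (h = (-½)³ = -⅛ ≈ -0.12500)
(-1999461 + (-806 - 155/853)²) + h = (-1999461 + (-806 - 155/853)²) - ⅛ = (-1999461 + (-687673/853)²) - ⅛ = (-1999461 + 472894154929/727609) - ⅛ = -981931663820/727609 - ⅛ = -7855454038169/5820872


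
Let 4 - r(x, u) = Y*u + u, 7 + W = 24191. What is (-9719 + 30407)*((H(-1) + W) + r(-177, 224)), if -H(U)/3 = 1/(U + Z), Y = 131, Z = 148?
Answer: -5453791248/49 ≈ -1.1130e+8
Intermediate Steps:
W = 24184 (W = -7 + 24191 = 24184)
H(U) = -3/(148 + U) (H(U) = -3/(U + 148) = -3/(148 + U))
r(x, u) = 4 - 132*u (r(x, u) = 4 - (131*u + u) = 4 - 132*u)
(-9719 + 30407)*((H(-1) + W) + r(-177, 224)) = (-9719 + 30407)*((-3/(148 - 1) + 24184) + (4 - 132*224)) = 20688*((-3/147 + 24184) + (4 - 29568)) = 20688*((-3*1/147 + 24184) - 29564) = 20688*((-1/49 + 24184) - 29564) = 20688*(1185015/49 - 29564) = 20688*(-263621/49) = -5453791248/49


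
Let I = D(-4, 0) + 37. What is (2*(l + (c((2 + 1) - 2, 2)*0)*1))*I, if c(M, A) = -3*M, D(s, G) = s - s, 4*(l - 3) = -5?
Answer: 259/2 ≈ 129.50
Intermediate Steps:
l = 7/4 (l = 3 + (¼)*(-5) = 3 - 5/4 = 7/4 ≈ 1.7500)
D(s, G) = 0
I = 37 (I = 0 + 37 = 37)
(2*(l + (c((2 + 1) - 2, 2)*0)*1))*I = (2*(7/4 + (-3*((2 + 1) - 2)*0)*1))*37 = (2*(7/4 + (-3*(3 - 2)*0)*1))*37 = (2*(7/4 + (-3*1*0)*1))*37 = (2*(7/4 - 3*0*1))*37 = (2*(7/4 + 0*1))*37 = (2*(7/4 + 0))*37 = (2*(7/4))*37 = (7/2)*37 = 259/2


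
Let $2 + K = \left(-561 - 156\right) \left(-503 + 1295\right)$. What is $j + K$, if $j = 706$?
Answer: $-567160$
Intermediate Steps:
$K = -567866$ ($K = -2 + \left(-561 - 156\right) \left(-503 + 1295\right) = -2 + \left(-561 - 156\right) 792 = -2 - 567864 = -567866$)
$j + K = 706 - 567866 = -567160$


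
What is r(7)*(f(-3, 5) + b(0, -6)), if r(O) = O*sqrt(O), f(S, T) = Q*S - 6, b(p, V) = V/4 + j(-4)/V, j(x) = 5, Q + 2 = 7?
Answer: -490*sqrt(7)/3 ≈ -432.14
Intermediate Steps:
Q = 5 (Q = -2 + 7 = 5)
b(p, V) = 5/V + V/4 (b(p, V) = V/4 + 5/V = 5/V + V/4)
f(S, T) = -6 + 5*S (f(S, T) = 5*S - 6 = -6 + 5*S)
r(O) = O**(3/2)
r(7)*(f(-3, 5) + b(0, -6)) = 7**(3/2)*((-6 + 5*(-3)) + (5/(-6) + (1/4)*(-6))) = (7*sqrt(7))*((-6 - 15) + (5*(-1/6) - 3/2)) = (7*sqrt(7))*(-21 + (-5/6 - 3/2)) = (7*sqrt(7))*(-21 - 7/3) = (7*sqrt(7))*(-70/3) = -490*sqrt(7)/3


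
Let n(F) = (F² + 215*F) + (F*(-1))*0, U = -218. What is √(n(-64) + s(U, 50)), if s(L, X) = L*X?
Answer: 2*I*√5141 ≈ 143.4*I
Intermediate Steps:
n(F) = F² + 215*F (n(F) = (F² + 215*F) - F*0 = (F² + 215*F) + 0 = F² + 215*F)
√(n(-64) + s(U, 50)) = √(-64*(215 - 64) - 218*50) = √(-64*151 - 10900) = √(-9664 - 10900) = √(-20564) = 2*I*√5141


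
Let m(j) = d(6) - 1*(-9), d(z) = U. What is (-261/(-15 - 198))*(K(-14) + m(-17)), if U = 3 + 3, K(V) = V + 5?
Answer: 522/71 ≈ 7.3521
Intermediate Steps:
K(V) = 5 + V
U = 6
d(z) = 6
m(j) = 15 (m(j) = 6 - 1*(-9) = 6 + 9 = 15)
(-261/(-15 - 198))*(K(-14) + m(-17)) = (-261/(-15 - 198))*((5 - 14) + 15) = (-261/(-213))*(-9 + 15) = -261*(-1/213)*6 = (87/71)*6 = 522/71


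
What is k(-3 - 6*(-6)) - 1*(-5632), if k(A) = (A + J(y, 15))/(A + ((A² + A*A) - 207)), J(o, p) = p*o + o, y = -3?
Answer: 3762171/668 ≈ 5632.0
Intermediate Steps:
J(o, p) = o + o*p (J(o, p) = o*p + o = o + o*p)
k(A) = (-48 + A)/(-207 + A + 2*A²) (k(A) = (A - 3*(1 + 15))/(A + ((A² + A*A) - 207)) = (A - 3*16)/(A + ((A² + A²) - 207)) = (A - 48)/(A + (2*A² - 207)) = (-48 + A)/(A + (-207 + 2*A²)) = (-48 + A)/(-207 + A + 2*A²))
k(-3 - 6*(-6)) - 1*(-5632) = (-48 + (-3 - 6*(-6)))/(-207 + (-3 - 6*(-6)) + 2*(-3 - 6*(-6))²) - 1*(-5632) = (-48 + (-3 + 36))/(-207 + (-3 + 36) + 2*(-3 + 36)²) + 5632 = (-48 + 33)/(-207 + 33 + 2*33²) + 5632 = -15/(-207 + 33 + 2*1089) + 5632 = -15/(-207 + 33 + 2178) + 5632 = -15/2004 + 5632 = (1/2004)*(-15) + 5632 = -5/668 + 5632 = 3762171/668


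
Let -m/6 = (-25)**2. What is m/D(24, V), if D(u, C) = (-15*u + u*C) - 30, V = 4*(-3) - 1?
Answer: 625/117 ≈ 5.3419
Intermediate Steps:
V = -13 (V = -12 - 1 = -13)
m = -3750 (m = -6*(-25)**2 = -6*625 = -3750)
D(u, C) = -30 - 15*u + C*u (D(u, C) = (-15*u + C*u) - 30 = -30 - 15*u + C*u)
m/D(24, V) = -3750/(-30 - 15*24 - 13*24) = -3750/(-30 - 360 - 312) = -3750/(-702) = -3750*(-1/702) = 625/117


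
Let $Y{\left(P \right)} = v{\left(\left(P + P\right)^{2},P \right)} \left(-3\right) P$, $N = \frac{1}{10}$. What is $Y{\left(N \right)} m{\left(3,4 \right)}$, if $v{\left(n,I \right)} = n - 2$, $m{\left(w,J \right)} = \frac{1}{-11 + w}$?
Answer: $- \frac{147}{2000} \approx -0.0735$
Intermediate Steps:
$v{\left(n,I \right)} = -2 + n$
$N = \frac{1}{10} \approx 0.1$
$Y{\left(P \right)} = P \left(6 - 12 P^{2}\right)$ ($Y{\left(P \right)} = \left(-2 + \left(P + P\right)^{2}\right) \left(-3\right) P = \left(-2 + \left(2 P\right)^{2}\right) \left(-3\right) P = \left(-2 + 4 P^{2}\right) \left(-3\right) P = \left(6 - 12 P^{2}\right) P = P \left(6 - 12 P^{2}\right)$)
$Y{\left(N \right)} m{\left(3,4 \right)} = \frac{- \frac{12}{1000} + 6 \cdot \frac{1}{10}}{-11 + 3} = \frac{\left(-12\right) \frac{1}{1000} + \frac{3}{5}}{-8} = \left(- \frac{3}{250} + \frac{3}{5}\right) \left(- \frac{1}{8}\right) = \frac{147}{250} \left(- \frac{1}{8}\right) = - \frac{147}{2000}$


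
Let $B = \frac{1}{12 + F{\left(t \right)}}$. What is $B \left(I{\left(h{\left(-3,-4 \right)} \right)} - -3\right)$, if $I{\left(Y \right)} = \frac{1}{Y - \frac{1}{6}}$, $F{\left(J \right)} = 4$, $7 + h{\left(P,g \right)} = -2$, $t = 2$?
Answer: $\frac{159}{880} \approx 0.18068$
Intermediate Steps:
$h{\left(P,g \right)} = -9$ ($h{\left(P,g \right)} = -7 - 2 = -9$)
$I{\left(Y \right)} = \frac{1}{- \frac{1}{6} + Y}$ ($I{\left(Y \right)} = \frac{1}{Y - \frac{1}{6}} = \frac{1}{- \frac{1}{6} + Y}$)
$B = \frac{1}{16}$ ($B = \frac{1}{12 + 4} = \frac{1}{16} \approx 0.0625$)
$B \left(I{\left(h{\left(-3,-4 \right)} \right)} - -3\right) = \frac{\frac{6}{-1 + 6 \left(-9\right)} - -3}{16} = \frac{\frac{6}{-1 - 54} + 3}{16} = \frac{\frac{6}{-55} + 3}{16} = \frac{6 \left(- \frac{1}{55}\right) + 3}{16} = \frac{- \frac{6}{55} + 3}{16} = \frac{1}{16} \cdot \frac{159}{55} = \frac{159}{880}$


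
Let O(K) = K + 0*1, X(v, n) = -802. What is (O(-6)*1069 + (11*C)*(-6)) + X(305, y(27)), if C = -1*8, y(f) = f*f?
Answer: -6688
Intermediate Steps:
y(f) = f²
O(K) = K (O(K) = K + 0 = K)
C = -8
(O(-6)*1069 + (11*C)*(-6)) + X(305, y(27)) = (-6*1069 + (11*(-8))*(-6)) - 802 = (-6414 - 88*(-6)) - 802 = (-6414 + 528) - 802 = -5886 - 802 = -6688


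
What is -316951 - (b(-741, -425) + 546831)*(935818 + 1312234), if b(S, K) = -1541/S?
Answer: -910918350808915/741 ≈ -1.2293e+12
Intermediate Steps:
-316951 - (b(-741, -425) + 546831)*(935818 + 1312234) = -316951 - (-1541/(-741) + 546831)*(935818 + 1312234) = -316951 - (-1541*(-1/741) + 546831)*2248052 = -316951 - (1541/741 + 546831)*2248052 = -316951 - 405203312*2248052/741 = -316951 - 1*910918115948224/741 = -316951 - 910918115948224/741 = -910918350808915/741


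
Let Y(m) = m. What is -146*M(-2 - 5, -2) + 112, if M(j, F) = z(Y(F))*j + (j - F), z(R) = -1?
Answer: -180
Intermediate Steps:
M(j, F) = -F (M(j, F) = -j + (j - F) = -F)
-146*M(-2 - 5, -2) + 112 = -(-146)*(-2) + 112 = -146*2 + 112 = -292 + 112 = -180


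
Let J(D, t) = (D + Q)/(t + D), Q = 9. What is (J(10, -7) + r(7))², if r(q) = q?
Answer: 1600/9 ≈ 177.78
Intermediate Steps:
J(D, t) = (9 + D)/(D + t) (J(D, t) = (D + 9)/(t + D) = (9 + D)/(D + t))
(J(10, -7) + r(7))² = ((9 + 10)/(10 - 7) + 7)² = (19/3 + 7)² = (40/3)² = 1600/9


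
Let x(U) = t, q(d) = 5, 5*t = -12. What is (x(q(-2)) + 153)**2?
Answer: 567009/25 ≈ 22680.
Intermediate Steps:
t = -12/5 (t = (1/5)*(-12) = -12/5 ≈ -2.4000)
x(U) = -12/5
(x(q(-2)) + 153)**2 = (-12/5 + 153)**2 = (753/5)**2 = 567009/25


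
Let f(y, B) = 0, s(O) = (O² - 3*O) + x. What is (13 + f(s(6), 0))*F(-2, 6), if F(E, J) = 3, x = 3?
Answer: 39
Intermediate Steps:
s(O) = 3 + O² - 3*O (s(O) = (O² - 3*O) + 3 = 3 + O² - 3*O)
(13 + f(s(6), 0))*F(-2, 6) = (13 + 0)*3 = 13*3 = 39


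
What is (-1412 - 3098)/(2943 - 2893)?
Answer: -451/5 ≈ -90.200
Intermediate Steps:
(-1412 - 3098)/(2943 - 2893) = -4510/50 = -4510*1/50 = -451/5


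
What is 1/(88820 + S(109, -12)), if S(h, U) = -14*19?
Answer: 1/88554 ≈ 1.1293e-5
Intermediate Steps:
S(h, U) = -266
1/(88820 + S(109, -12)) = 1/(88820 - 266) = 1/88554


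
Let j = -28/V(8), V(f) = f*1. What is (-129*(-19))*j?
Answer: -17157/2 ≈ -8578.5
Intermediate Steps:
V(f) = f
j = -7/2 (j = -28/8 = -28*⅛ = -7/2 ≈ -3.5000)
(-129*(-19))*j = -129*(-19)*(-7/2) = 2451*(-7/2) = -17157/2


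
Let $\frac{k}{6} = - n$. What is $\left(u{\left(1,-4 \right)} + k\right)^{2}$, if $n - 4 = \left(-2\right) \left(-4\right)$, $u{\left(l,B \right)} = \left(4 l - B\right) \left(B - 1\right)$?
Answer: $12544$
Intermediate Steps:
$u{\left(l,B \right)} = \left(-1 + B\right) \left(- B + 4 l\right)$ ($u{\left(l,B \right)} = \left(- B + 4 l\right) \left(-1 + B\right) = \left(-1 + B\right) \left(- B + 4 l\right)$)
$n = 12$ ($n = 4 - -8 = 4 + 8 = 12$)
$k = -72$ ($k = 6 \left(\left(-1\right) 12\right) = 6 \left(-12\right) = -72$)
$\left(u{\left(1,-4 \right)} + k\right)^{2} = \left(\left(-4 - \left(-4\right)^{2} - 4 + 4 \left(-4\right) 1\right) - 72\right)^{2} = \left(\left(-4 - 16 - 4 - 16\right) - 72\right)^{2} = \left(-40 - 72\right)^{2} = \left(-112\right)^{2} = 12544$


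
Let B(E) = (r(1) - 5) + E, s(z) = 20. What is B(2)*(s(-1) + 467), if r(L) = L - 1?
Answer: -1461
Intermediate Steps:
r(L) = -1 + L
B(E) = -5 + E (B(E) = ((-1 + 1) - 5) + E = (0 - 5) + E = -5 + E)
B(2)*(s(-1) + 467) = (-5 + 2)*(20 + 467) = -3*487 = -1461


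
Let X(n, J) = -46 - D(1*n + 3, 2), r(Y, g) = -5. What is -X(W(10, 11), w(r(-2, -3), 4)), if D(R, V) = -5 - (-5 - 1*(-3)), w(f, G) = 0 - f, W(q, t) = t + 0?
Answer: 43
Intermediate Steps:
W(q, t) = t
w(f, G) = -f
D(R, V) = -3 (D(R, V) = -5 - (-5 + 3) = -5 - 1*(-2) = -5 + 2 = -3)
X(n, J) = -43 (X(n, J) = -46 - 1*(-3) = -46 + 3 = -43)
-X(W(10, 11), w(r(-2, -3), 4)) = -1*(-43) = 43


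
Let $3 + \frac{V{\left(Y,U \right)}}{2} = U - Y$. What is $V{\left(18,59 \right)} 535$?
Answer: $40660$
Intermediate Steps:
$V{\left(Y,U \right)} = -6 - 2 Y + 2 U$ ($V{\left(Y,U \right)} = -6 + 2 \left(U - Y\right) = -6 + \left(- 2 Y + 2 U\right) = -6 - 2 Y + 2 U$)
$V{\left(18,59 \right)} 535 = \left(-6 - 36 + 2 \cdot 59\right) 535 = \left(-6 - 36 + 118\right) 535 = 76 \cdot 535 = 40660$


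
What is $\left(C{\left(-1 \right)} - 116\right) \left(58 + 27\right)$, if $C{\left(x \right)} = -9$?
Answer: $-10625$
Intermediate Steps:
$\left(C{\left(-1 \right)} - 116\right) \left(58 + 27\right) = \left(-9 - 116\right) \left(58 + 27\right) = \left(-125\right) 85 = -10625$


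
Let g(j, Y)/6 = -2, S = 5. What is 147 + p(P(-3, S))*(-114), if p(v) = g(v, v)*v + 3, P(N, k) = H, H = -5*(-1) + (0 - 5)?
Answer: -195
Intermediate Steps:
g(j, Y) = -12 (g(j, Y) = 6*(-2) = -12)
H = 0 (H = 5 - 5 = 0)
P(N, k) = 0
p(v) = 3 - 12*v (p(v) = -12*v + 3 = 3 - 12*v)
147 + p(P(-3, S))*(-114) = 147 + (3 - 12*0)*(-114) = 147 + (3 + 0)*(-114) = 147 + 3*(-114) = 147 - 342 = -195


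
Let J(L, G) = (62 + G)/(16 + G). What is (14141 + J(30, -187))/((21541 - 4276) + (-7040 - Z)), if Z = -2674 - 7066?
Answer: 2418236/3414015 ≈ 0.70833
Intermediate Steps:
Z = -9740
J(L, G) = (62 + G)/(16 + G)
(14141 + J(30, -187))/((21541 - 4276) + (-7040 - Z)) = (14141 + (62 - 187)/(16 - 187))/((21541 - 4276) + (-7040 - 1*(-9740))) = (14141 - 125/(-171))/(17265 + (-7040 + 9740)) = (14141 - 1/171*(-125))/(17265 + 2700) = (14141 + 125/171)/19965 = (2418236/171)*(1/19965) = 2418236/3414015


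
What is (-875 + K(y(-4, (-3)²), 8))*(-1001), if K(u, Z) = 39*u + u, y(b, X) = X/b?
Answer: 965965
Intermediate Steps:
K(u, Z) = 40*u
(-875 + K(y(-4, (-3)²), 8))*(-1001) = (-875 + 40*((-3)²/(-4)))*(-1001) = (-875 + 40*(9*(-¼)))*(-1001) = (-875 + 40*(-9/4))*(-1001) = (-875 - 90)*(-1001) = -965*(-1001) = 965965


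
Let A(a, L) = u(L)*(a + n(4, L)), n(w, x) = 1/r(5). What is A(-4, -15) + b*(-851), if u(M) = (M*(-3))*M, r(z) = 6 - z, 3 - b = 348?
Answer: 295620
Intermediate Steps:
b = -345 (b = 3 - 1*348 = 3 - 348 = -345)
u(M) = -3*M**2 (u(M) = (-3*M)*M = -3*M**2)
n(w, x) = 1 (n(w, x) = 1/(6 - 1*5) = 1/(6 - 5) = 1/1 = 1*1 = 1)
A(a, L) = -3*L**2*(1 + a) (A(a, L) = (-3*L**2)*(a + 1) = (-3*L**2)*(1 + a) = -3*L**2*(1 + a))
A(-4, -15) + b*(-851) = 3*(-15)**2*(-1 - 1*(-4)) - 345*(-851) = 3*225*(-1 + 4) + 293595 = 3*225*3 + 293595 = 2025 + 293595 = 295620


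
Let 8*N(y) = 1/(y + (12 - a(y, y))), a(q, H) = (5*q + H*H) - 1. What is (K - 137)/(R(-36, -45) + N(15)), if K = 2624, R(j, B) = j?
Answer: -5411712/78337 ≈ -69.082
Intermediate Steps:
a(q, H) = -1 + H² + 5*q (a(q, H) = (5*q + H²) - 1 = (H² + 5*q) - 1 = -1 + H² + 5*q)
N(y) = 1/(8*(13 - y² - 4*y)) (N(y) = 1/(8*(y + (12 - (-1 + y² + 5*y)))) = 1/(8*(y + (12 + (1 - y² - 5*y)))) = 1/(8*(y + (13 - y² - 5*y))) = 1/(8*(13 - y² - 4*y)))
(K - 137)/(R(-36, -45) + N(15)) = (2624 - 137)/(-36 - 1/(-104 + 8*15² + 32*15)) = 2487/(-36 - 1/(-104 + 8*225 + 480)) = 2487/(-36 - 1/(-104 + 1800 + 480)) = 2487/(-36 - 1/2176) = 2487/(-78337/2176) = 2487*(-2176/78337) = -5411712/78337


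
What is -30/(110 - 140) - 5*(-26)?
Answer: 131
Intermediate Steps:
-30/(110 - 140) - 5*(-26) = -30/(-30) + 130 = -1/30*(-30) + 130 = 1 + 130 = 131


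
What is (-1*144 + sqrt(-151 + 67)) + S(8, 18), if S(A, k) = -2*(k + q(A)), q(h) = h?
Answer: -196 + 2*I*sqrt(21) ≈ -196.0 + 9.1651*I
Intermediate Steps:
S(A, k) = -2*A - 2*k (S(A, k) = -2*(k + A) = -2*(A + k) = -2*A - 2*k)
(-1*144 + sqrt(-151 + 67)) + S(8, 18) = (-1*144 + sqrt(-151 + 67)) + (-2*8 - 2*18) = (-144 + sqrt(-84)) + (-16 - 36) = (-144 + 2*I*sqrt(21)) - 52 = -196 + 2*I*sqrt(21)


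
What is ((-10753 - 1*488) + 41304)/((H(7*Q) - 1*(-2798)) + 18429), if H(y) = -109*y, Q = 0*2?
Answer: 30063/21227 ≈ 1.4163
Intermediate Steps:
Q = 0
((-10753 - 1*488) + 41304)/((H(7*Q) - 1*(-2798)) + 18429) = ((-10753 - 1*488) + 41304)/((-763*0 - 1*(-2798)) + 18429) = ((-10753 - 488) + 41304)/((-109*0 + 2798) + 18429) = (-11241 + 41304)/((0 + 2798) + 18429) = 30063/(2798 + 18429) = 30063/21227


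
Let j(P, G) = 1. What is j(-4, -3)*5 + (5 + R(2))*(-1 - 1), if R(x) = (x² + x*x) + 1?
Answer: -23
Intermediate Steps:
R(x) = 1 + 2*x² (R(x) = (x² + x²) + 1 = 2*x² + 1 = 1 + 2*x²)
j(-4, -3)*5 + (5 + R(2))*(-1 - 1) = 1*5 + (5 + (1 + 2*2²))*(-1 - 1) = 5 + (5 + (1 + 2*4))*(-2) = 5 + (5 + (1 + 8))*(-2) = 5 + (5 + 9)*(-2) = 5 + 14*(-2) = 5 - 28 = -23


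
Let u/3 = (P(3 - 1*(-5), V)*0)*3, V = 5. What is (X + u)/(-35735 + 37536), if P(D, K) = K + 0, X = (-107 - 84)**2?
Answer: 36481/1801 ≈ 20.256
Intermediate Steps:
X = 36481 (X = (-191)**2 = 36481)
P(D, K) = K
u = 0 (u = 3*((5*0)*3) = 3*(0*3) = 3*0 = 0)
(X + u)/(-35735 + 37536) = (36481 + 0)/(-35735 + 37536) = 36481/1801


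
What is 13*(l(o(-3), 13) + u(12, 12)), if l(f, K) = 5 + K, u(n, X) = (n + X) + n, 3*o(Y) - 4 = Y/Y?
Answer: 702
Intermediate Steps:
o(Y) = 5/3 (o(Y) = 4/3 + (Y/Y)/3 = 4/3 + (⅓)*1 = 4/3 + ⅓ = 5/3)
u(n, X) = X + 2*n (u(n, X) = (X + n) + n = X + 2*n)
13*(l(o(-3), 13) + u(12, 12)) = 13*((5 + 13) + (12 + 2*12)) = 13*(18 + (12 + 24)) = 13*(18 + 36) = 13*54 = 702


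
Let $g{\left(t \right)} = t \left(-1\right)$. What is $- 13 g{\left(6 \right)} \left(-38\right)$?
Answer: $-2964$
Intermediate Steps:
$g{\left(t \right)} = - t$
$- 13 g{\left(6 \right)} \left(-38\right) = - 13 \left(\left(-1\right) 6\right) \left(-38\right) = \left(-13\right) \left(-6\right) \left(-38\right) = 78 \left(-38\right) = -2964$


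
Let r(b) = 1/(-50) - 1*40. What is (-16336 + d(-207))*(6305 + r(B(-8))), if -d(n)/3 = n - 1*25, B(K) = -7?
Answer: -489921436/5 ≈ -9.7984e+7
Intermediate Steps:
d(n) = 75 - 3*n (d(n) = -3*(n - 1*25) = -3*(n - 25) = -3*(-25 + n) = 75 - 3*n)
r(b) = -2001/50 (r(b) = -1/50 - 40 = -2001/50)
(-16336 + d(-207))*(6305 + r(B(-8))) = (-16336 + (75 - 3*(-207)))*(6305 - 2001/50) = (-16336 + (75 + 621))*(313249/50) = (-16336 + 696)*(313249/50) = -15640*313249/50 = -489921436/5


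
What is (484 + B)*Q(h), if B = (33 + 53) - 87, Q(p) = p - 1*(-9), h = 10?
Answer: 9177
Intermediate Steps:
Q(p) = 9 + p (Q(p) = p + 9 = 9 + p)
B = -1 (B = 86 - 87 = -1)
(484 + B)*Q(h) = (484 - 1)*(9 + 10) = 483*19 = 9177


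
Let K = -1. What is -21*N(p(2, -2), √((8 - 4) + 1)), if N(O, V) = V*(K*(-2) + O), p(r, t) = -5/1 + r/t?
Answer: 84*√5 ≈ 187.83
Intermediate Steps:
p(r, t) = -5 + r/t (p(r, t) = -5*1 + r/t = -5 + r/t)
N(O, V) = V*(2 + O) (N(O, V) = V*(-1*(-2) + O) = V*(2 + O))
-21*N(p(2, -2), √((8 - 4) + 1)) = -21*√((8 - 4) + 1)*(2 + (-5 + 2/(-2))) = -21*√(4 + 1)*(2 + (-5 + 2*(-½))) = -21*√5*(2 + (-5 - 1)) = -21*√5*(2 - 6) = -21*√5*(-4) = -(-84)*√5 = 84*√5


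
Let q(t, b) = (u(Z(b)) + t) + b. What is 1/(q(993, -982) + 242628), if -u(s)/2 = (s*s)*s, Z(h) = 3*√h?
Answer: 242639/2820227030209 - 53028*I*√982/2820227030209 ≈ 8.6035e-8 - 5.8922e-7*I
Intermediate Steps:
u(s) = -2*s³ (u(s) = -2*s*s*s = -2*s²*s = -2*s³)
q(t, b) = b + t - 54*b^(3/2) (q(t, b) = (-2*27*b^(3/2) + t) + b = (-54*b^(3/2) + t) + b = (t - 54*b^(3/2)) + b = b + t - 54*b^(3/2))
1/(q(993, -982) + 242628) = 1/((-982 + 993 - (-53028)*I*√982) + 242628) = 1/((-982 + 993 + 53028*I*√982) + 242628) = 1/((11 + 53028*I*√982) + 242628) = 1/(242639 + 53028*I*√982)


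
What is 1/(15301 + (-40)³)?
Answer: -1/48699 ≈ -2.0534e-5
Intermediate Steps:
1/(15301 + (-40)³) = 1/(15301 - 64000) = 1/(-48699) = -1/48699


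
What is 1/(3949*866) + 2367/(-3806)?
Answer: -183971438/295815641 ≈ -0.62191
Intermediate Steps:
1/(3949*866) + 2367/(-3806) = (1/3949)*(1/866) + 2367*(-1/3806) = 1/3419834 - 2367/3806 = -183971438/295815641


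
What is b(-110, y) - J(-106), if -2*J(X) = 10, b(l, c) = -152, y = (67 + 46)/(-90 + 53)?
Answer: -147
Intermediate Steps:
y = -113/37 (y = 113/(-37) = 113*(-1/37) = -113/37 ≈ -3.0541)
J(X) = -5 (J(X) = -½*10 = -5)
b(-110, y) - J(-106) = -152 - 1*(-5) = -152 + 5 = -147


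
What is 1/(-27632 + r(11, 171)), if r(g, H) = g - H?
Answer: -1/27792 ≈ -3.5982e-5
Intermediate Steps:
1/(-27632 + r(11, 171)) = 1/(-27632 + (11 - 1*171)) = 1/(-27632 + (11 - 171)) = 1/(-27632 - 160) = 1/(-27792) = -1/27792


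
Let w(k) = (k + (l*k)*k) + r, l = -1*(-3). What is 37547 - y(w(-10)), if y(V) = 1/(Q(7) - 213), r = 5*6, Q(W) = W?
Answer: 7734683/206 ≈ 37547.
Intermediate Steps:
r = 30
l = 3
w(k) = 30 + k + 3*k² (w(k) = (k + (3*k)*k) + 30 = (k + 3*k²) + 30 = 30 + k + 3*k²)
y(V) = -1/206 (y(V) = 1/(7 - 213) = 1/(-206) = -1/206)
37547 - y(w(-10)) = 37547 - 1*(-1/206) = 37547 + 1/206 = 7734683/206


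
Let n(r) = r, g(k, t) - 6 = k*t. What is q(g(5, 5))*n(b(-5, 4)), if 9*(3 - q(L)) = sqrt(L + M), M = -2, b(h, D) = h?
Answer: -15 + 5*sqrt(29)/9 ≈ -12.008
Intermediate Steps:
g(k, t) = 6 + k*t
q(L) = 3 - sqrt(-2 + L)/9 (q(L) = 3 - sqrt(L - 2)/9 = 3 - sqrt(-2 + L)/9)
q(g(5, 5))*n(b(-5, 4)) = (3 - sqrt(-2 + (6 + 5*5))/9)*(-5) = (3 - sqrt(-2 + (6 + 25))/9)*(-5) = (3 - sqrt(-2 + 31)/9)*(-5) = (3 - sqrt(29)/9)*(-5) = -15 + 5*sqrt(29)/9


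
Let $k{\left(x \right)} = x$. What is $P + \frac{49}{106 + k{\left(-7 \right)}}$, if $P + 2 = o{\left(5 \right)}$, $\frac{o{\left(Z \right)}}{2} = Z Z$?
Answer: $\frac{4801}{99} \approx 48.495$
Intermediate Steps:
$o{\left(Z \right)} = 2 Z^{2}$ ($o{\left(Z \right)} = 2 Z Z = 2 Z^{2}$)
$P = 48$ ($P = -2 + 2 \cdot 5^{2} = -2 + 2 \cdot 25 = -2 + 50 = 48$)
$P + \frac{49}{106 + k{\left(-7 \right)}} = 48 + \frac{49}{106 - 7} = 48 + \frac{49}{99} = \frac{4801}{99}$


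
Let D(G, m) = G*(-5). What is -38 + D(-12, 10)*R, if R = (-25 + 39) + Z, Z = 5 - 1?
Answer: 1042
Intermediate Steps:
Z = 4
R = 18 (R = (-25 + 39) + 4 = 14 + 4 = 18)
D(G, m) = -5*G
-38 + D(-12, 10)*R = -38 - 5*(-12)*18 = -38 + 60*18 = -38 + 1080 = 1042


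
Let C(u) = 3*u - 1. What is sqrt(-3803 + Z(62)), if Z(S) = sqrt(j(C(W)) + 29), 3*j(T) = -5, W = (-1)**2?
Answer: sqrt(-34227 + 3*sqrt(246))/3 ≈ 61.626*I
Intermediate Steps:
W = 1
C(u) = -1 + 3*u
j(T) = -5/3 (j(T) = (1/3)*(-5) = -5/3)
Z(S) = sqrt(246)/3 (Z(S) = sqrt(-5/3 + 29) = sqrt(82/3) = sqrt(246)/3)
sqrt(-3803 + Z(62)) = sqrt(-3803 + sqrt(246)/3)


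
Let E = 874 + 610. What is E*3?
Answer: 4452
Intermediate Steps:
E = 1484
E*3 = 1484*3 = 4452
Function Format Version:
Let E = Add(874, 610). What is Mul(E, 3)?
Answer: 4452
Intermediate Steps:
E = 1484
Mul(E, 3) = Mul(1484, 3) = 4452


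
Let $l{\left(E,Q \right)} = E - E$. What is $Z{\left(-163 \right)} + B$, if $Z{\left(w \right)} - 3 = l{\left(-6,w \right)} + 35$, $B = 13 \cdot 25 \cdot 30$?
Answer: $9788$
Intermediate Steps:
$l{\left(E,Q \right)} = 0$
$B = 9750$ ($B = 325 \cdot 30 = 9750$)
$Z{\left(w \right)} = 38$ ($Z{\left(w \right)} = 3 + \left(0 + 35\right) = 3 + 35 = 38$)
$Z{\left(-163 \right)} + B = 38 + 9750 = 9788$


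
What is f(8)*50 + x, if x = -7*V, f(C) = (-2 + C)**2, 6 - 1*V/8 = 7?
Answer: 1856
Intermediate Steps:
V = -8 (V = 48 - 8*7 = 48 - 56 = -8)
x = 56 (x = -7*(-8) = 56)
f(8)*50 + x = (-2 + 8)**2*50 + 56 = 6**2*50 + 56 = 36*50 + 56 = 1800 + 56 = 1856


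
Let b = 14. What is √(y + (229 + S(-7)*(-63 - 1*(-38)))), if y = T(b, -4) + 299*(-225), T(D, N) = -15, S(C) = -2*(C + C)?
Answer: 3*I*√7529 ≈ 260.31*I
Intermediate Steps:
S(C) = -4*C
y = -67290 (y = -15 + 299*(-225) = -15 - 67275 = -67290)
√(y + (229 + S(-7)*(-63 - 1*(-38)))) = √(-67290 + (229 + (-4*(-7))*(-63 - 1*(-38)))) = √(-67290 + (229 + 28*(-63 + 38))) = √(-67290 + (229 + 28*(-25))) = √(-67290 + (229 - 700)) = √(-67290 - 471) = √(-67761) = 3*I*√7529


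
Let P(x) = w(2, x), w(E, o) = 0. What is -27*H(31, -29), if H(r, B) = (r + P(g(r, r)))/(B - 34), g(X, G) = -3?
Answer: 93/7 ≈ 13.286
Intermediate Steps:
P(x) = 0
H(r, B) = r/(-34 + B) (H(r, B) = (r + 0)/(B - 34) = r/(-34 + B))
-27*H(31, -29) = -837/(-34 - 29) = -837/(-63) = -837*(-1)/63 = -27*(-31/63) = 93/7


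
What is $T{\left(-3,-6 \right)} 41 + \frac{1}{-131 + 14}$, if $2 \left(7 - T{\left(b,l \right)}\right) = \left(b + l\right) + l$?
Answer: $\frac{139111}{234} \approx 594.49$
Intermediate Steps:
$T{\left(b,l \right)} = 7 - l - \frac{b}{2}$ ($T{\left(b,l \right)} = 7 - \frac{\left(b + l\right) + l}{2} = 7 - \frac{b + 2 l}{2} = 7 - \left(l + \frac{b}{2}\right) = 7 - l - \frac{b}{2}$)
$T{\left(-3,-6 \right)} 41 + \frac{1}{-131 + 14} = \left(7 - -6 - - \frac{3}{2}\right) 41 + \frac{1}{-131 + 14} = \left(7 + 6 + \frac{3}{2}\right) 41 + \frac{1}{-117} = \frac{29}{2} \cdot 41 - \frac{1}{117} = \frac{1189}{2} - \frac{1}{117} = \frac{139111}{234}$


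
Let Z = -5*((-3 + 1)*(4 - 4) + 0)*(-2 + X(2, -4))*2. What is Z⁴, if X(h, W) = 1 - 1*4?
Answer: 0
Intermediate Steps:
X(h, W) = -3 (X(h, W) = 1 - 4 = -3)
Z = 0 (Z = -5*((-3 + 1)*(4 - 4) + 0)*(-2 - 3)*2 = -5*(-2*0 + 0)*(-5)*2 = -5*(0 + 0)*(-5)*2 = -0*(-5)*2 = -5*0*2 = 0*2 = 0)
Z⁴ = 0⁴ = 0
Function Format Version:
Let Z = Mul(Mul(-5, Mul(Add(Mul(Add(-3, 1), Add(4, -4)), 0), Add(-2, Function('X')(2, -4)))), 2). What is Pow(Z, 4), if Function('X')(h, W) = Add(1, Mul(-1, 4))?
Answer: 0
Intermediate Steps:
Function('X')(h, W) = -3 (Function('X')(h, W) = Add(1, -4) = -3)
Z = 0 (Z = Mul(Mul(-5, Mul(Add(Mul(Add(-3, 1), Add(4, -4)), 0), Add(-2, -3))), 2) = Mul(Mul(-5, Mul(Add(Mul(-2, 0), 0), -5)), 2) = Mul(Mul(-5, Mul(Add(0, 0), -5)), 2) = Mul(Mul(-5, Mul(0, -5)), 2) = Mul(Mul(-5, 0), 2) = Mul(0, 2) = 0)
Pow(Z, 4) = Pow(0, 4) = 0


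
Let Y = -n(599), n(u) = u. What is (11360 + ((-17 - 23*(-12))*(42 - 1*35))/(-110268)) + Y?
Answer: 1186592135/110268 ≈ 10761.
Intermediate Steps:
Y = -599 (Y = -1*599 = -599)
(11360 + ((-17 - 23*(-12))*(42 - 1*35))/(-110268)) + Y = (11360 + ((-17 - 23*(-12))*(42 - 1*35))/(-110268)) - 599 = (11360 + ((-17 + 276)*(42 - 35))*(-1/110268)) - 599 = (11360 + (259*7)*(-1/110268)) - 599 = (11360 + 1813*(-1/110268)) - 599 = (11360 - 1813/110268) - 599 = 1252642667/110268 - 599 = 1186592135/110268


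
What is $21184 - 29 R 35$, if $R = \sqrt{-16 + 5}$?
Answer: $21184 - 1015 i \sqrt{11} \approx 21184.0 - 3366.4 i$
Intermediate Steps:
$R = i \sqrt{11}$ ($R = \sqrt{-11} = i \sqrt{11} \approx 3.3166 i$)
$21184 - 29 R 35 = 21184 - 29 i \sqrt{11} \cdot 35 = 21184 - 1015 i \sqrt{11}$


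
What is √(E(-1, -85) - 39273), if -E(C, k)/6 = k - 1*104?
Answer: I*√38139 ≈ 195.29*I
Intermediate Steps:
E(C, k) = 624 - 6*k (E(C, k) = -6*(k - 1*104) = -6*(k - 104) = -6*(-104 + k) = 624 - 6*k)
√(E(-1, -85) - 39273) = √((624 - 6*(-85)) - 39273) = √((624 + 510) - 39273) = √(1134 - 39273) = √(-38139) = I*√38139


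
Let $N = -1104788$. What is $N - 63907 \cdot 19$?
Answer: $-2319021$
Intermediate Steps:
$N - 63907 \cdot 19 = -1104788 - 63907 \cdot 19 = -1104788 - 1214233 = -2319021$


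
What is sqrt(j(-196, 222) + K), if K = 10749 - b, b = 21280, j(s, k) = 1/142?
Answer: I*sqrt(212346942)/142 ≈ 102.62*I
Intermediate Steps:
j(s, k) = 1/142
K = -10531 (K = 10749 - 1*21280 = 10749 - 21280 = -10531)
sqrt(j(-196, 222) + K) = sqrt(1/142 - 10531) = sqrt(-1495401/142) = I*sqrt(212346942)/142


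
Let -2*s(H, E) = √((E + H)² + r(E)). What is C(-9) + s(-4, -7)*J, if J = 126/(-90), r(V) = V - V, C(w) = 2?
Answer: 97/10 ≈ 9.7000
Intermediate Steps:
r(V) = 0
s(H, E) = -√((E + H)²)/2 (s(H, E) = -√((E + H)² + 0)/2 = -√((E + H)²)/2)
J = -7/5 (J = 126*(-1/90) = -7/5 ≈ -1.4000)
C(-9) + s(-4, -7)*J = 2 - √((-7 - 4)²)/2*(-7/5) = 2 - √((-11)²)/2*(-7/5) = 2 - √121/2*(-7/5) = 2 - ½*11*(-7/5) = 2 - 11/2*(-7/5) = 2 + 77/10 = 97/10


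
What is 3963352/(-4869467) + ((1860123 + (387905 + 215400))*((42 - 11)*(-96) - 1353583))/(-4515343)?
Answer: 16272695948582403948/21987313732181 ≈ 7.4010e+5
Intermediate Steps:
3963352/(-4869467) + ((1860123 + (387905 + 215400))*((42 - 11)*(-96) - 1353583))/(-4515343) = 3963352*(-1/4869467) + ((1860123 + 603305)*(31*(-96) - 1353583))*(-1/4515343) = -3963352/4869467 + (2463428*(-2976 - 1353583))*(-1/4515343) = -3963352/4869467 + (2463428*(-1356559))*(-1/4515343) = -3963352/4869467 - 3341785424252*(-1/4515343) = -3963352/4869467 + 3341785424252/4515343 = 16272695948582403948/21987313732181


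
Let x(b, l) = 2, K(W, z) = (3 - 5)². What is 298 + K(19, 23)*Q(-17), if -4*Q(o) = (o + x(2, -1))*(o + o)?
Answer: -212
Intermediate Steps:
K(W, z) = 4 (K(W, z) = (-2)² = 4)
Q(o) = -o*(2 + o)/2 (Q(o) = -(o + 2)*(o + o)/4 = -(2 + o)*2*o/4 = -o*(2 + o)/2)
298 + K(19, 23)*Q(-17) = 298 + 4*(-½*(-17)*(2 - 17)) = 298 + 4*(-½*(-17)*(-15)) = 298 + 4*(-255/2) = 298 - 510 = -212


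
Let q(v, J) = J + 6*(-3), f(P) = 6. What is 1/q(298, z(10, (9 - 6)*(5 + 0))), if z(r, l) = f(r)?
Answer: -1/12 ≈ -0.083333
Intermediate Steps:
z(r, l) = 6
q(v, J) = -18 + J (q(v, J) = J - 18 = -18 + J)
1/q(298, z(10, (9 - 6)*(5 + 0))) = 1/(-18 + 6) = 1/(-12) = -1/12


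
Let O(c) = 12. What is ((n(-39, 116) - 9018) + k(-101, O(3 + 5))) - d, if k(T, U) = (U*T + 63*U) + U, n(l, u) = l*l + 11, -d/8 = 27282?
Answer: 210326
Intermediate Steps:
d = -218256 (d = -8*27282 = -218256)
n(l, u) = 11 + l**2 (n(l, u) = l**2 + 11 = 11 + l**2)
k(T, U) = 64*U + T*U (k(T, U) = (T*U + 63*U) + U = (63*U + T*U) + U = 64*U + T*U)
((n(-39, 116) - 9018) + k(-101, O(3 + 5))) - d = (((11 + (-39)**2) - 9018) + 12*(64 - 101)) - 1*(-218256) = (((11 + 1521) - 9018) + 12*(-37)) + 218256 = ((1532 - 9018) - 444) + 218256 = (-7486 - 444) + 218256 = -7930 + 218256 = 210326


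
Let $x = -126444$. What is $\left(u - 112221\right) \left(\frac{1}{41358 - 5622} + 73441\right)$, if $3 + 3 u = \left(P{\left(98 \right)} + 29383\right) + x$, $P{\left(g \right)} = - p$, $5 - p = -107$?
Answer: $- \frac{379535021972701}{35736} \approx -1.0621 \cdot 10^{10}$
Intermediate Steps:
$p = 112$ ($p = 5 - -107 = 5 + 107 = 112$)
$P{\left(g \right)} = -112$ ($P{\left(g \right)} = \left(-1\right) 112 = -112$)
$u = -32392$ ($u = -1 + \frac{\left(-112 + 29383\right) - 126444}{3} = -1 + \frac{29271 - 126444}{3} = -1 + \frac{1}{3} \left(-97173\right) = -1 - 32391 = -32392$)
$\left(u - 112221\right) \left(\frac{1}{41358 - 5622} + 73441\right) = \left(-32392 - 112221\right) \left(\frac{1}{41358 - 5622} + 73441\right) = - 144613 \left(\frac{1}{35736} + 73441\right) = \left(-144613\right) \frac{2624487577}{35736} = - \frac{379535021972701}{35736}$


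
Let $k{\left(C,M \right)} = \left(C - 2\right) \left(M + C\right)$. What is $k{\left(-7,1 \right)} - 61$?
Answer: $-7$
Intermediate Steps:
$k{\left(C,M \right)} = \left(-2 + C\right) \left(C + M\right)$
$k{\left(-7,1 \right)} - 61 = \left(\left(-7\right)^{2} - -14 - 2 - 7\right) - 61 = \left(49 + 14 - 2 - 7\right) - 61 = 54 - 61 = -7$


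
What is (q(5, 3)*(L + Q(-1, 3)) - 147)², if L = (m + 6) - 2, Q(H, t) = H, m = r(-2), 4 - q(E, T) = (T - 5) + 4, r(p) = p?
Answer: 21025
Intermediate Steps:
q(E, T) = 5 - T (q(E, T) = 4 - ((T - 5) + 4) = 4 - ((-5 + T) + 4) = 4 - (-1 + T) = 4 + (1 - T) = 5 - T)
m = -2
L = 2 (L = (-2 + 6) - 2 = 4 - 2 = 2)
(q(5, 3)*(L + Q(-1, 3)) - 147)² = ((5 - 1*3)*(2 - 1) - 147)² = ((5 - 3)*1 - 147)² = (2*1 - 147)² = (2 - 147)² = (-145)² = 21025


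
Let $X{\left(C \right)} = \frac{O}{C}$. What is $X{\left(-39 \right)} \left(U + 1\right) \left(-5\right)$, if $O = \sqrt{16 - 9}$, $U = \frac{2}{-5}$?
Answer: $\frac{\sqrt{7}}{13} \approx 0.20352$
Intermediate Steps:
$U = - \frac{2}{5}$ ($U = 2 \left(- \frac{1}{5}\right) = - \frac{2}{5} \approx -0.4$)
$O = \sqrt{7} \approx 2.6458$
$X{\left(C \right)} = \frac{\sqrt{7}}{C}$
$X{\left(-39 \right)} \left(U + 1\right) \left(-5\right) = \frac{\sqrt{7}}{-39} \left(- \frac{2}{5} + 1\right) \left(-5\right) = \sqrt{7} \left(- \frac{1}{39}\right) \frac{3}{5} \left(-5\right) = - \frac{\sqrt{7}}{39} \left(-3\right) = \frac{\sqrt{7}}{13}$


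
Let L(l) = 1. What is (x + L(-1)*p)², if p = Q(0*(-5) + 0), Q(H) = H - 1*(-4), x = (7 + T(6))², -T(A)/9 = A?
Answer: 4897369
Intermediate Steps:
T(A) = -9*A
x = 2209 (x = (7 - 9*6)² = (7 - 54)² = (-47)² = 2209)
Q(H) = 4 + H (Q(H) = H + 4 = 4 + H)
p = 4 (p = 4 + (0*(-5) + 0) = 4 + (0 + 0) = 4 + 0 = 4)
(x + L(-1)*p)² = (2209 + 1*4)² = (2209 + 4)² = 2213² = 4897369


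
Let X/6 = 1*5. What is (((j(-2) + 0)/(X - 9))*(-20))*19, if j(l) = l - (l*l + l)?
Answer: 1520/21 ≈ 72.381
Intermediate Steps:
j(l) = -l² (j(l) = l - (l² + l) = l - (l + l²) = l + (-l - l²) = -l²)
X = 30 (X = 6*(1*5) = 6*5 = 30)
(((j(-2) + 0)/(X - 9))*(-20))*19 = (((-1*(-2)² + 0)/(30 - 9))*(-20))*19 = (((-1*4 + 0)/21)*(-20))*19 = (((-4 + 0)*(1/21))*(-20))*19 = (-4*1/21*(-20))*19 = -4/21*(-20)*19 = (80/21)*19 = 1520/21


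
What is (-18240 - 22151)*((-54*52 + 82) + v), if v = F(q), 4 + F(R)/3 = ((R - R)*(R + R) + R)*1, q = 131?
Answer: 94716895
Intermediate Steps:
F(R) = -12 + 3*R (F(R) = -12 + 3*(((R - R)*(R + R) + R)*1) = -12 + 3*((0*(2*R) + R)*1) = -12 + 3*((0 + R)*1) = -12 + 3*(R*1) = -12 + 3*R)
v = 381 (v = -12 + 3*131 = -12 + 393 = 381)
(-18240 - 22151)*((-54*52 + 82) + v) = (-18240 - 22151)*((-54*52 + 82) + 381) = -40391*((-2808 + 82) + 381) = -40391*(-2726 + 381) = -40391*(-2345) = 94716895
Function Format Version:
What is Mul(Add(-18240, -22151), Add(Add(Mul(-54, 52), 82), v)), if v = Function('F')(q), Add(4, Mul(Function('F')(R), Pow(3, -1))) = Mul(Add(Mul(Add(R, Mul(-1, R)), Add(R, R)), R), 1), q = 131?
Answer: 94716895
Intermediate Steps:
Function('F')(R) = Add(-12, Mul(3, R)) (Function('F')(R) = Add(-12, Mul(3, Mul(Add(Mul(Add(R, Mul(-1, R)), Add(R, R)), R), 1))) = Add(-12, Mul(3, Mul(Add(Mul(0, Mul(2, R)), R), 1))) = Add(-12, Mul(3, Mul(Add(0, R), 1))) = Add(-12, Mul(3, Mul(R, 1))) = Add(-12, Mul(3, R)))
v = 381 (v = Add(-12, Mul(3, 131)) = Add(-12, 393) = 381)
Mul(Add(-18240, -22151), Add(Add(Mul(-54, 52), 82), v)) = Mul(Add(-18240, -22151), Add(Add(Mul(-54, 52), 82), 381)) = Mul(-40391, Add(Add(-2808, 82), 381)) = Mul(-40391, Add(-2726, 381)) = Mul(-40391, -2345) = 94716895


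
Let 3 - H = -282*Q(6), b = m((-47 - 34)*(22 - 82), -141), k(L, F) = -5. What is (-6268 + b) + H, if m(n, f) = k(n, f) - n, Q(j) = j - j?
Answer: -11130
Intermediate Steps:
Q(j) = 0
m(n, f) = -5 - n
b = -4865 (b = -5 - (-47 - 34)*(22 - 82) = -5 - (-81)*(-60) = -5 - 1*4860 = -5 - 4860 = -4865)
H = 3 (H = 3 - (-282)*0 = 3 - 1*0 = 3 + 0 = 3)
(-6268 + b) + H = (-6268 - 4865) + 3 = -11133 + 3 = -11130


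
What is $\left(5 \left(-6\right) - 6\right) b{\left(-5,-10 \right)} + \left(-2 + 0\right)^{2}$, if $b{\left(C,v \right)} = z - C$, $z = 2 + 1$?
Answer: $-284$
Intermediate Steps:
$z = 3$
$b{\left(C,v \right)} = 3 - C$
$\left(5 \left(-6\right) - 6\right) b{\left(-5,-10 \right)} + \left(-2 + 0\right)^{2} = \left(5 \left(-6\right) - 6\right) \left(3 - -5\right) + \left(-2 + 0\right)^{2} = \left(-30 - 6\right) \left(3 + 5\right) + \left(-2\right)^{2} = \left(-36\right) 8 + 4 = -288 + 4 = -284$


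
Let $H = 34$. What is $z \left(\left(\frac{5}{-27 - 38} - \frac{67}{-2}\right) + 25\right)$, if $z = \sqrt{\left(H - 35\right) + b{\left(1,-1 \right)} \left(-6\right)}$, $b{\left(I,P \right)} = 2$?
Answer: $\frac{1519 i \sqrt{13}}{26} \approx 210.65 i$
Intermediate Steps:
$z = i \sqrt{13}$ ($z = \sqrt{\left(34 - 35\right) + 2 \left(-6\right)} = \sqrt{-1 - 12} = \sqrt{-13} = i \sqrt{13} \approx 3.6056 i$)
$z \left(\left(\frac{5}{-27 - 38} - \frac{67}{-2}\right) + 25\right) = i \sqrt{13} \left(\left(\frac{5}{-27 - 38} - \frac{67}{-2}\right) + 25\right) = i \sqrt{13} \left(\left(\frac{5}{-27 - 38} - - \frac{67}{2}\right) + 25\right) = i \sqrt{13} \left(\left(\frac{5}{-65} + \frac{67}{2}\right) + 25\right) = i \sqrt{13} \left(\left(5 \left(- \frac{1}{65}\right) + \frac{67}{2}\right) + 25\right) = i \sqrt{13} \left(\left(- \frac{1}{13} + \frac{67}{2}\right) + 25\right) = i \sqrt{13} \left(\frac{869}{26} + 25\right) = i \sqrt{13} \cdot \frac{1519}{26} = \frac{1519 i \sqrt{13}}{26}$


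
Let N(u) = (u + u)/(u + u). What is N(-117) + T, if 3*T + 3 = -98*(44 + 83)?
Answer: -12446/3 ≈ -4148.7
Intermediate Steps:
N(u) = 1 (N(u) = (2*u)/((2*u)) = (2*u)*(1/(2*u)) = 1)
T = -12449/3 (T = -1 + (-98*(44 + 83))/3 = -1 + (-98*127)/3 = -1 + (⅓)*(-12446) = -1 - 12446/3 = -12449/3 ≈ -4149.7)
N(-117) + T = 1 - 12449/3 = -12446/3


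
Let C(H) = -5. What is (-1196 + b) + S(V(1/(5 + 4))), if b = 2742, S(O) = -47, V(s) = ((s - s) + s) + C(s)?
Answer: 1499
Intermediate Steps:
V(s) = -5 + s (V(s) = ((s - s) + s) - 5 = (0 + s) - 5 = s - 5 = -5 + s)
(-1196 + b) + S(V(1/(5 + 4))) = (-1196 + 2742) - 47 = 1546 - 47 = 1499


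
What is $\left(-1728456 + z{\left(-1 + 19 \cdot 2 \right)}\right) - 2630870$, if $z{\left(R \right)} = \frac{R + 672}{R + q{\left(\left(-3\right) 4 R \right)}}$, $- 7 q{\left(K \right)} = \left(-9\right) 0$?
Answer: $- \frac{161294353}{37} \approx -4.3593 \cdot 10^{6}$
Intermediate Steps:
$q{\left(K \right)} = 0$ ($q{\left(K \right)} = - \frac{\left(-9\right) 0}{7} = \left(- \frac{1}{7}\right) 0 = 0$)
$z{\left(R \right)} = \frac{672 + R}{R}$ ($z{\left(R \right)} = \frac{R + 672}{R + 0} = \frac{672 + R}{R}$)
$\left(-1728456 + z{\left(-1 + 19 \cdot 2 \right)}\right) - 2630870 = \left(-1728456 + \frac{672 + \left(-1 + 19 \cdot 2\right)}{-1 + 19 \cdot 2}\right) - 2630870 = \left(-1728456 + \frac{672 + \left(-1 + 38\right)}{-1 + 38}\right) - 2630870 = \left(-1728456 + \frac{672 + 37}{37}\right) - 2630870 = \left(-1728456 + \frac{1}{37} \cdot 709\right) - 2630870 = \left(-1728456 + \frac{709}{37}\right) - 2630870 = - \frac{63952163}{37} - 2630870 = - \frac{161294353}{37}$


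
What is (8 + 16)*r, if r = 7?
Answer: 168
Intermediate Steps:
(8 + 16)*r = (8 + 16)*7 = 24*7 = 168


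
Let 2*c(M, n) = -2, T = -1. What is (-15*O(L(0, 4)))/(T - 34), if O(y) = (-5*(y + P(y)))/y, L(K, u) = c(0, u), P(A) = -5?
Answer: -90/7 ≈ -12.857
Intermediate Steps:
c(M, n) = -1 (c(M, n) = (1/2)*(-2) = -1)
L(K, u) = -1
O(y) = (25 - 5*y)/y (O(y) = (-5*(y - 5))/y = (-5*(-5 + y))/y = (25 - 5*y)/y)
(-15*O(L(0, 4)))/(T - 34) = (-15*(-5 + 25/(-1)))/(-1 - 34) = -15*(-5 + 25*(-1))/(-35) = -15*(-5 - 25)*(-1/35) = -15*(-30)*(-1/35) = 450*(-1/35) = -90/7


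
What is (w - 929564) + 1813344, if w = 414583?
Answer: 1298363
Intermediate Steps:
(w - 929564) + 1813344 = (414583 - 929564) + 1813344 = -514981 + 1813344 = 1298363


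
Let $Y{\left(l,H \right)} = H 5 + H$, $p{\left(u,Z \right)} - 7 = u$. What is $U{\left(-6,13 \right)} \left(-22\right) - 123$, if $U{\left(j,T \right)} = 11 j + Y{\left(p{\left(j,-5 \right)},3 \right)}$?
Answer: $933$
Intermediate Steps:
$p{\left(u,Z \right)} = 7 + u$
$Y{\left(l,H \right)} = 6 H$ ($Y{\left(l,H \right)} = 5 H + H = 6 H$)
$U{\left(j,T \right)} = 18 + 11 j$ ($U{\left(j,T \right)} = 11 j + 6 \cdot 3 = 11 j + 18 = 18 + 11 j$)
$U{\left(-6,13 \right)} \left(-22\right) - 123 = \left(18 + 11 \left(-6\right)\right) \left(-22\right) - 123 = \left(18 - 66\right) \left(-22\right) - 123 = \left(-48\right) \left(-22\right) - 123 = 1056 - 123 = 933$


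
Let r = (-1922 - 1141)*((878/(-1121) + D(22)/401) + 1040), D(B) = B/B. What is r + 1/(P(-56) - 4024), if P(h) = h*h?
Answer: -1270624241760073/399174648 ≈ -3.1831e+6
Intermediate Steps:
D(B) = 1
P(h) = h²
r = -1430883154629/449521 (r = (-1922 - 1141)*((878/(-1121) + 1/401) + 1040) = -3063*((878*(-1/1121) + 1*(1/401)) + 1040) = -3063*((-878/1121 + 1/401) + 1040) = -3063*(-350957/449521 + 1040) = -3063*467150883/449521 = -1430883154629/449521 ≈ -3.1831e+6)
r + 1/(P(-56) - 4024) = -1430883154629/449521 + 1/((-56)² - 4024) = -1430883154629/449521 + 1/(3136 - 4024) = -1430883154629/449521 + 1/(-888) = -1430883154629/449521 - 1/888 = -1270624241760073/399174648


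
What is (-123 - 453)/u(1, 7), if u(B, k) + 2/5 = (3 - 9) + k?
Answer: -960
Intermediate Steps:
u(B, k) = -32/5 + k (u(B, k) = -⅖ + ((3 - 9) + k) = -⅖ + (-6 + k) = -32/5 + k)
(-123 - 453)/u(1, 7) = (-123 - 453)/(-32/5 + 7) = -576/⅗ = -576*5/3 = -960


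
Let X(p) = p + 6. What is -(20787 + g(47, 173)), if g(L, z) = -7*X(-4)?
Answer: -20773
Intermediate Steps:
X(p) = 6 + p
g(L, z) = -14 (g(L, z) = -7*(6 - 4) = -7*2 = -14)
-(20787 + g(47, 173)) = -(20787 - 14) = -1*20773 = -20773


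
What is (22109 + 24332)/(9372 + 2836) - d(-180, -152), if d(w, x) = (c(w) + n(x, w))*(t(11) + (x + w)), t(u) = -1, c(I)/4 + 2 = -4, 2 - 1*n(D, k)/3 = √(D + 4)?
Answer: -73128311/12208 - 1998*I*√37 ≈ -5990.2 - 12153.0*I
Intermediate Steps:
n(D, k) = 6 - 3*√(4 + D) (n(D, k) = 6 - 3*√(D + 4) = 6 - 3*√(4 + D))
c(I) = -24 (c(I) = -8 + 4*(-4) = -8 - 16 = -24)
d(w, x) = (-18 - 3*√(4 + x))*(-1 + w + x) (d(w, x) = (-24 + (6 - 3*√(4 + x)))*(-1 + (x + w)) = (-18 - 3*√(4 + x))*(-1 + (w + x)) = (-18 - 3*√(4 + x))*(-1 + w + x))
(22109 + 24332)/(9372 + 2836) - d(-180, -152) = (22109 + 24332)/(9372 + 2836) - (18 - 18*(-180) - 18*(-152) + 3*√(4 - 152) - 3*(-180)*√(4 - 152) - 3*(-152)*√(4 - 152)) = 46441/12208 - (18 + 3240 + 2736 + 3*√(-148) - 3*(-180)*√(-148) - 3*(-152)*√(-148)) = 46441*(1/12208) - (18 + 3240 + 2736 + 3*(2*I*√37) - 3*(-180)*2*I*√37 - 3*(-152)*2*I*√37) = 46441/12208 - (18 + 3240 + 2736 + 6*I*√37 + 1080*I*√37 + 912*I*√37) = 46441/12208 - (5994 + 1998*I*√37) = 46441/12208 + (-5994 - 1998*I*√37) = -73128311/12208 - 1998*I*√37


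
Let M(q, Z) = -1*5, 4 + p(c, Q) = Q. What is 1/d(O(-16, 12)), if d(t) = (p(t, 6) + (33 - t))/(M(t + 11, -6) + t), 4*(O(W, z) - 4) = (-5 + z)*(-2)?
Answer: -3/23 ≈ -0.13043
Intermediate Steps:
p(c, Q) = -4 + Q
O(W, z) = 13/2 - z/2 (O(W, z) = 4 + ((-5 + z)*(-2))/4 = 4 + (10 - 2*z)/4 = 4 + (5/2 - z/2) = 13/2 - z/2)
M(q, Z) = -5
d(t) = (35 - t)/(-5 + t) (d(t) = ((-4 + 6) + (33 - t))/(-5 + t) = (2 + (33 - t))/(-5 + t) = (35 - t)/(-5 + t))
1/d(O(-16, 12)) = 1/((35 - (13/2 - ½*12))/(-5 + (13/2 - ½*12))) = 1/((35 - (13/2 - 6))/(-5 + (13/2 - 6))) = 1/((35 - 1*½)/(-5 + ½)) = 1/((35 - ½)/(-9/2)) = 1/(-2/9*69/2) = 1/(-23/3) = -3/23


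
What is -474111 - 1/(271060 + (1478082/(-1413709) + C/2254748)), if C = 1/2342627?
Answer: -959632544772135767402601330511/2024067243250353839173877 ≈ -4.7411e+5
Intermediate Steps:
C = 1/2342627 ≈ 4.2687e-7
-474111 - 1/(271060 + (1478082/(-1413709) + C/2254748)) = -474111 - 1/(271060 + (1478082/(-1413709) + (1/2342627)/2254748)) = -474111 - 1/(271060 + (1478082*(-1/1413709) + (1/2342627)*(1/2254748))) = -474111 - 1/(271060 + (-1478082/1413709 + 1/5282033542996)) = -474111 - 1/(271060 - 7807278703297199963/7467258358035332164) = -474111 - 1/2024067243250353839173877/7467258358035332164 = -474111 - 1*7467258358035332164/2024067243250353839173877 = -474111 - 7467258358035332164/2024067243250353839173877 = -959632544772135767402601330511/2024067243250353839173877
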